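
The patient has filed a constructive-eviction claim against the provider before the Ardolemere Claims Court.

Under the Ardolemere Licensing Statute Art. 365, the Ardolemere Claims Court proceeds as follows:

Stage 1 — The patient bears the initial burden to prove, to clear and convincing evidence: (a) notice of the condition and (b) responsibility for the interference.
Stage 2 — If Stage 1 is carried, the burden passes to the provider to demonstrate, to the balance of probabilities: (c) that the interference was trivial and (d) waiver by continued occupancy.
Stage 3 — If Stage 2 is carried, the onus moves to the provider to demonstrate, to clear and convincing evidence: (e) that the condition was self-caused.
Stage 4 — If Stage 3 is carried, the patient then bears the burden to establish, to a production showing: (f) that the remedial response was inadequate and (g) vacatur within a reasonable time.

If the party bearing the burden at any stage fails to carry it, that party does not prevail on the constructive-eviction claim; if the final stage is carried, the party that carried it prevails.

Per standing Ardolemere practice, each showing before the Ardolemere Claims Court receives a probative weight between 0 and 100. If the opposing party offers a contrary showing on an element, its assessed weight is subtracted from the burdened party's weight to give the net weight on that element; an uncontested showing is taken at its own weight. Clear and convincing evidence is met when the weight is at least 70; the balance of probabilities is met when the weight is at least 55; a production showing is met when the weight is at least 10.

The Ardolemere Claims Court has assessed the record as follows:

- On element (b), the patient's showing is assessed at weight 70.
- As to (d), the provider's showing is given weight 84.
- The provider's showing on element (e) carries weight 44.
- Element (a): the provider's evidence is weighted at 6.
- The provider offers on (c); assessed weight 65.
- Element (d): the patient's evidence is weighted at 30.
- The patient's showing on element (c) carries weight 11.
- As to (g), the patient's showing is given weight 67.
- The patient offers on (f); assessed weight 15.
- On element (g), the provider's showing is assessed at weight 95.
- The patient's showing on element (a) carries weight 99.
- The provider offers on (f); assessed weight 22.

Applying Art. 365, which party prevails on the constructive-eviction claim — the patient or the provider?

patient

At Stage 1 the patient must meet clear and convincing evidence (weight is at least 70): on (a) the weight is 99 less the opposing 6 gives net 93, which does reach 70, so (a) meets the standard; on (b) the weight is 70, which does reach 70, so (b) meets the standard.
  All elements met. The burden passes to the provider.
At Stage 2 the provider must meet the balance of probabilities (weight is at least 55): on (c) the weight is 65 less the opposing 11 gives net 54, < 55, so (c) does not meet the standard; on (d) the weight is 84 less the opposing 30 gives net 54, < 55, so (d) does not meet the standard.
  Stage 2 not carried; the provider fails its burden.
The patient prevails.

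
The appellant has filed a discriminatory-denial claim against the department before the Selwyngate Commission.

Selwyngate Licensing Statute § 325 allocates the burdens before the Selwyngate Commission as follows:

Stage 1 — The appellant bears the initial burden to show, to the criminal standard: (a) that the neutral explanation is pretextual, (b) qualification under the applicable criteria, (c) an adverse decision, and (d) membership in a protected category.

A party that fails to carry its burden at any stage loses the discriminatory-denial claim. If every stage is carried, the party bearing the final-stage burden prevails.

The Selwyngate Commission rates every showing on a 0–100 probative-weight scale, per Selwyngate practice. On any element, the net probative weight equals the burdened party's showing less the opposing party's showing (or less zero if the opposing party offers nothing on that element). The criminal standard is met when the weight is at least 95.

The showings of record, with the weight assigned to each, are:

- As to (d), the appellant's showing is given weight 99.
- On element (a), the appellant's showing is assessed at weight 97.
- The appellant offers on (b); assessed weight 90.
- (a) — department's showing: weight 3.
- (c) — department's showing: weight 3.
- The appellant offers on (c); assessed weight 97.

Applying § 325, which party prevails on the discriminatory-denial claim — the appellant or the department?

Stage 1 — burden on appellant; standard: the criminal standard (weight is at least 95).
    (a): 97 − 3 = 94 < 95 [not met]
    (b): 90 < 95 [not met]
    (c): 97 − 3 = 94 < 95 [not met]
    (d): 99 ≥ 95 [met]
  Not every element is met, so the appellant fails to carry Stage 1.
So the department prevails.

department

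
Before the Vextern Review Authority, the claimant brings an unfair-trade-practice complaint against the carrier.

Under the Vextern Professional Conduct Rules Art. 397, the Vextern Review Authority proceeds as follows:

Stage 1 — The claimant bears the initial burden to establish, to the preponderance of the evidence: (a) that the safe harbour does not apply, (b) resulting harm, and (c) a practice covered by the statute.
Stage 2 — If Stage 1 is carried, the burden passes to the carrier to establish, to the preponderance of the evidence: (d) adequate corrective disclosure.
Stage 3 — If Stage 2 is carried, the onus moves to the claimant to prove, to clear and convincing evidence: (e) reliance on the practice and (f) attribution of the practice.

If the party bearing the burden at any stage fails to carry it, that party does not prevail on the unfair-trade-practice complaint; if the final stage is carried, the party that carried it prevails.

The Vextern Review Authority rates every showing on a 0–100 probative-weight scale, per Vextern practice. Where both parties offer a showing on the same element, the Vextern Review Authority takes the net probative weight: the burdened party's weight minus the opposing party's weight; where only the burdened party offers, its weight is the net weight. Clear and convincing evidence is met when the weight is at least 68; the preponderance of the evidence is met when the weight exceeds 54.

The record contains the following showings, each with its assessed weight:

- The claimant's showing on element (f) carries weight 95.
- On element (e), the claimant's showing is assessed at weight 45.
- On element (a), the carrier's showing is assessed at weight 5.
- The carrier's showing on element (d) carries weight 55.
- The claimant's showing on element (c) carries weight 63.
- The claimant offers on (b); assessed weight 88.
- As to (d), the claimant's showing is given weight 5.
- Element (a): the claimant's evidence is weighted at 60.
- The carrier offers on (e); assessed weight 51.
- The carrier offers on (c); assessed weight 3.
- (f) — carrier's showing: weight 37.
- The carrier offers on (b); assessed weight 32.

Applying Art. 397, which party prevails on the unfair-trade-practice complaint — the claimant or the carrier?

At Stage 1 the claimant must meet the preponderance of the evidence (weight exceeds 54): on (a) the weight is 60 less the opposing 5 gives net 55, > 54, so (a) meets the standard; on (b) the weight is 88 less the opposing 32 gives net 56, > 54, so (b) meets the standard; on (c) the weight is 63 less the opposing 3 gives net 60, which does exceed 54, so (c) meets the standard.
  Stage 1 is satisfied; the onus moves to the carrier.
At Stage 2 the carrier must meet the preponderance of the evidence (weight exceeds 54): on (d) the weight is 55 less the opposing 5 gives net 50, which does not exceed 54, so (d) does not meet the standard.
  Not every element is met, so the carrier fails to carry Stage 2.
The claimant prevails.

claimant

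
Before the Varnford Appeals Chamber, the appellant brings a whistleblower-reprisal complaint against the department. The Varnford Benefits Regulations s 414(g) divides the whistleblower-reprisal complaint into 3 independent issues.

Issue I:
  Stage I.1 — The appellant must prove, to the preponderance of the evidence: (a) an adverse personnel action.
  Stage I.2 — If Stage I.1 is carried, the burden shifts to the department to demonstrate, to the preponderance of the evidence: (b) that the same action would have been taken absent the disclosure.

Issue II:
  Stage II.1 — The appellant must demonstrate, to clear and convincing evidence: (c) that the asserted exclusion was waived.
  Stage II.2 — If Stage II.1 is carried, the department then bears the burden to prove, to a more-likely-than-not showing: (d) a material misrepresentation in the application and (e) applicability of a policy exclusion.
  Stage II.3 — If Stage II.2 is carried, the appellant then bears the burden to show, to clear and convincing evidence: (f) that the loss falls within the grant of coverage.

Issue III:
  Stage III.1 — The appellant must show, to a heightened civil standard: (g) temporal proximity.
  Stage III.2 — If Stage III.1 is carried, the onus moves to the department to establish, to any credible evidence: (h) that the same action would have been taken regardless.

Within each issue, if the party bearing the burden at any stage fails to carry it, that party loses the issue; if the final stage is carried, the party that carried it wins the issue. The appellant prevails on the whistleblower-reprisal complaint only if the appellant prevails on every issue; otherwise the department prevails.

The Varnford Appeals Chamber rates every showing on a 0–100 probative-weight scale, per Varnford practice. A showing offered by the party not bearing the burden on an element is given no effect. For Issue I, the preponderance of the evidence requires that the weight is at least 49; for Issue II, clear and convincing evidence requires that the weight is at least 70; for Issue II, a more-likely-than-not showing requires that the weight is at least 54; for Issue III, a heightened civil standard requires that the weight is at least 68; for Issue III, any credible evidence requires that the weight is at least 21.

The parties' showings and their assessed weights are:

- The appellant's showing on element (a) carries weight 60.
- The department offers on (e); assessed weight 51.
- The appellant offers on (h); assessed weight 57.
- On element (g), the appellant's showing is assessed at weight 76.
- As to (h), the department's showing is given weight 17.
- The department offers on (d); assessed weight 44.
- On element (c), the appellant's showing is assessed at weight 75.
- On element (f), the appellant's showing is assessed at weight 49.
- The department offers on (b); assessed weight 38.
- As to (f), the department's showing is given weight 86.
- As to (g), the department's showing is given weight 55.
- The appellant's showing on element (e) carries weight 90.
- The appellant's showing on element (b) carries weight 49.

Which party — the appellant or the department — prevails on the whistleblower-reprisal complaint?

— Issue I —
At Stage I.1 the appellant must meet the preponderance of the evidence (weight is at least 49): on (a) the weight is 60, which does reach 49, so (a) meets the standard.
  The appellant carries Stage I.1; the department now bears the burden.
At Stage I.2 the department must meet the preponderance of the evidence (weight is at least 49): on (b) the weight is 38 (the appellant's 49 is given no effect), which does not reach 49, so (b) does not meet the standard.
  Stage I.2 not carried; the department fails its burden.
The appellant prevails on this issue.
— Issue II —
Stage II.1 (appellant, clear and convincing evidence, weight is at least 70): (c) 75 ≥ 70 — meets.
  Stage II.1 carried; the burden shifts to the department.
Stage II.2 (department, a more-likely-than-not showing, weight is at least 54): (d) 44 < 54 — fails; (e) 51 (appellant's 90 disregarded) < 54 — fails.
  The department does not carry Stage II.2.
The analysis ends at Stage II.2; the appellant prevails on this issue.
— Issue III —
Stage III.1 — burden on appellant; standard: a heightened civil standard (weight is at least 68).
    (g): 76 (department's 55 disregarded) ≥ 68 [met]
  All elements met. The burden passes to the department.
Stage III.2 — burden on department; standard: any credible evidence (weight is at least 21).
    (h): 17 (appellant's 57 disregarded) < 21 [not met]
  Stage III.2 not carried; the department fails its burden.
The analysis ends at Stage III.2; the appellant prevails on this issue.
Per-issue: Issue I → appellant; Issue II → appellant; Issue III → appellant. The appellant must prevail on every issue; overall, the appellant prevails.

appellant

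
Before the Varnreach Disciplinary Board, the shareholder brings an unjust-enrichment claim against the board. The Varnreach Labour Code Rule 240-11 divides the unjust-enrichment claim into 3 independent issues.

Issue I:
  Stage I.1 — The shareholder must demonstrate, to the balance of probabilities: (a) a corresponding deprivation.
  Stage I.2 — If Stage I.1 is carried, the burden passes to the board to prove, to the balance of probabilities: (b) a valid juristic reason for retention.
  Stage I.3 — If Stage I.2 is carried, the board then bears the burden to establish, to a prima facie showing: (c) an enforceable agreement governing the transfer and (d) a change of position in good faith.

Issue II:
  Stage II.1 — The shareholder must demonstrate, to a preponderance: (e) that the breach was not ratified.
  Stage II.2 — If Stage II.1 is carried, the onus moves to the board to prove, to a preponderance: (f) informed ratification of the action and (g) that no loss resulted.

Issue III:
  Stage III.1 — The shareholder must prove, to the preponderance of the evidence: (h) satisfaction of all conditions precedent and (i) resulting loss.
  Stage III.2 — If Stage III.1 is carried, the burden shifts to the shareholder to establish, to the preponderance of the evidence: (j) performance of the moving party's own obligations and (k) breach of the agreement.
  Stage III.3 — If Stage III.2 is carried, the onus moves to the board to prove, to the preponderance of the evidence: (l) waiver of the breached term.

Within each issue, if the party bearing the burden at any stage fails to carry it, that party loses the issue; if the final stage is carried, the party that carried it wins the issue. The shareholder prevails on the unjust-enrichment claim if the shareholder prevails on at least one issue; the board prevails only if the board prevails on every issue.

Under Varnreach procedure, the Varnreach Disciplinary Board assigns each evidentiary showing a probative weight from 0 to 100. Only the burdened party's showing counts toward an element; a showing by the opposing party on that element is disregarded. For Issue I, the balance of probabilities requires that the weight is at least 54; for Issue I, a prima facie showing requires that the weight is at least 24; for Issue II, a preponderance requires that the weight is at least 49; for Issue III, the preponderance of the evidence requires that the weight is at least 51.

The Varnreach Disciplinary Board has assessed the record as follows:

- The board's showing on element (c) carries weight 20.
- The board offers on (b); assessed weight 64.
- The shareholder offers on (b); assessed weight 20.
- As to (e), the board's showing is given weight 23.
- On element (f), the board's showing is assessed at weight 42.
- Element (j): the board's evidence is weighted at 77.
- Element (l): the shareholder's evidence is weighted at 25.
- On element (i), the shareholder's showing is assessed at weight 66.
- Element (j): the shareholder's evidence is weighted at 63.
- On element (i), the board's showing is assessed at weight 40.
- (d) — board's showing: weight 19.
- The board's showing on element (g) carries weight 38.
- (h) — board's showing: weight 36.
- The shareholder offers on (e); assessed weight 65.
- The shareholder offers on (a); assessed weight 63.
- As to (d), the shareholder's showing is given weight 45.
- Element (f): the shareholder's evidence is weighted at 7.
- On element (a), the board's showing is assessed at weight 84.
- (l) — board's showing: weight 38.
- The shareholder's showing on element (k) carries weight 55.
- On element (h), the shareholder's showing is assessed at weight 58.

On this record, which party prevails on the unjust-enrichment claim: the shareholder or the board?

shareholder

— Issue I —
Stage I.1 (shareholder, the balance of probabilities, weight is at least 54): (a) 63 (board's 84 disregarded) ≥ 54 — meets.
  Stage I.1 is satisfied; the onus moves to the board.
Stage I.2 (board, the balance of probabilities, weight is at least 54): (b) 64 (shareholder's 20 disregarded) ≥ 54 — meets.
  Stage I.2 is satisfied; the board continues to bear the burden.
Stage I.3 (board, a prima facie showing, weight is at least 24): (c) 20 < 24 — fails; (d) 19 (shareholder's 45 disregarded) < 24 — fails.
  The board does not carry Stage I.3.
The analysis ends at Stage I.3; the shareholder prevails on this issue.
— Issue II —
At Stage II.1 the shareholder must meet a preponderance (weight is at least 49): on (e) the weight is 65 (the board's 23 is given no effect), ≥ 49, so (e) meets the standard.
  Stage II.1 carried; the burden shifts to the board.
At Stage II.2 the board must meet a preponderance (weight is at least 49): on (f) the weight is 42 (the shareholder's 7 is given no effect), < 49, so (f) does not meet the standard; on (g) the weight is 38, < 49, so (g) does not meet the standard.
  Stage II.2 not carried; the board fails its burden.
The analysis ends at Stage II.2; the shareholder prevails on this issue.
— Issue III —
At Stage III.1 the shareholder must meet the preponderance of the evidence (weight is at least 51): on (h) the weight is 58 (the board's 36 is given no effect), which does reach 51, so (h) meets the standard; on (i) the weight is 66 (the board's 40 is given no effect), ≥ 51, so (i) meets the standard.
  All elements met. The shareholder retains the burden for Stage III.2.
At Stage III.2 the shareholder must meet the preponderance of the evidence (weight is at least 51): on (j) the weight is 63 (the board's 77 is given no effect), ≥ 51, so (j) meets the standard; on (k) the weight is 55, which does reach 51, so (k) meets the standard.
  All elements met. The burden passes to the board.
At Stage III.3 the board must meet the preponderance of the evidence (weight is at least 51): on (l) the weight is 38 (the shareholder's 25 is given no effect), which does not reach 51, so (l) does not meet the standard.
  Not every element is met, so the board fails to carry Stage III.3.
So the shareholder prevails on this issue.
Per-issue: Issue I → shareholder; Issue II → shareholder; Issue III → shareholder. The shareholder must prevail on at least one issue; overall, the shareholder prevails.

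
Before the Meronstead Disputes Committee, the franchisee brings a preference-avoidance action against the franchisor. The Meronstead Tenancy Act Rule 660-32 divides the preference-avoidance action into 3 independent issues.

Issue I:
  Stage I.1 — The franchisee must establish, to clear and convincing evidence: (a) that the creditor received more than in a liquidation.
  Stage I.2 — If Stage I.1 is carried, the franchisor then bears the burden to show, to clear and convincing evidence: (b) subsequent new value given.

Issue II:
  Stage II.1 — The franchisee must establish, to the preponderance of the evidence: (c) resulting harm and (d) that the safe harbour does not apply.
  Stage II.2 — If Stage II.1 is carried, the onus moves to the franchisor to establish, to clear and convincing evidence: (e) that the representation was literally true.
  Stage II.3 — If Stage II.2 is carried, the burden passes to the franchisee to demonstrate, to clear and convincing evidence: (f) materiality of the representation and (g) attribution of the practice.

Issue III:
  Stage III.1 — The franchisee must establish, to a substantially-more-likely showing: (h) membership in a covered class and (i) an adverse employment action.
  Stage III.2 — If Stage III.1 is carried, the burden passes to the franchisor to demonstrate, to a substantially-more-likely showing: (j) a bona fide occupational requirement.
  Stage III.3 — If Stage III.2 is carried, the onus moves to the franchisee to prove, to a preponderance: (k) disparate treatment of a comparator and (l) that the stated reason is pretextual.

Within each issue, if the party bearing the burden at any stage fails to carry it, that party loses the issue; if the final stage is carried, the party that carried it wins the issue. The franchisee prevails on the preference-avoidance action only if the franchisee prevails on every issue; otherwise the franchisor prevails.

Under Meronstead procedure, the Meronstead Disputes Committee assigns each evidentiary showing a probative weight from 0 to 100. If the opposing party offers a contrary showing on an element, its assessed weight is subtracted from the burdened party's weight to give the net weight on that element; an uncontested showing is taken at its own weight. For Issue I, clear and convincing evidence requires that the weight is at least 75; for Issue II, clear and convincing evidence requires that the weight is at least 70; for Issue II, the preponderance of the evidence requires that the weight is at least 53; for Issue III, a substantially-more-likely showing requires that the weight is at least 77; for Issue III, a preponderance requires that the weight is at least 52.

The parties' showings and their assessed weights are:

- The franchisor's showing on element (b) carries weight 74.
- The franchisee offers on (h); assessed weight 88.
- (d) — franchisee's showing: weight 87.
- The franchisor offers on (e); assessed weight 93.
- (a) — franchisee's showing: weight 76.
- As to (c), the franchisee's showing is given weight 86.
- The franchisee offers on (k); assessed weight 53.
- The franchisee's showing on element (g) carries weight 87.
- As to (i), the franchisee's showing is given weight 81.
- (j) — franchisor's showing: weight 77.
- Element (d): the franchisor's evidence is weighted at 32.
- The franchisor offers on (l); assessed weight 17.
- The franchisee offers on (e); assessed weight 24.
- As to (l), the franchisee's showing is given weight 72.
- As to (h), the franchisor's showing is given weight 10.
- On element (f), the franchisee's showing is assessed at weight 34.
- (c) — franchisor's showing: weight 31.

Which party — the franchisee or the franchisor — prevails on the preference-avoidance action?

— Issue I —
Stage I.1 — burden on franchisee; standard: clear and convincing evidence (weight is at least 75).
    (a): 76 ≥ 75 [met]
  All elements met. The burden passes to the franchisor.
Stage I.2 — burden on franchisor; standard: clear and convincing evidence (weight is at least 75).
    (b): 74 < 75 [not met]
  Stage I.2 not carried; the franchisor fails its burden.
The analysis ends at Stage I.2; the franchisee prevails on this issue.
— Issue II —
At Stage II.1 the franchisee must meet the preponderance of the evidence (weight is at least 53): on (c) the weight is 86 less the opposing 31 gives net 55, ≥ 53, so (c) meets the standard; on (d) the weight is 87 less the opposing 32 gives net 55, which does reach 53, so (d) meets the standard.
  Stage II.1 carried; the burden shifts to the franchisor.
At Stage II.2 the franchisor must meet clear and convincing evidence (weight is at least 70): on (e) the weight is 93 less the opposing 24 gives net 69, < 70, so (e) does not meet the standard.
  The franchisor does not carry Stage II.2.
The franchisee prevails on this issue.
— Issue III —
Stage III.1 — burden on franchisee; standard: a substantially-more-likely showing (weight is at least 77).
    (h): 88 − 10 = 78 ≥ 77 [met]
    (i): 81 ≥ 77 [met]
  Stage III.1 carried; the burden shifts to the franchisor.
Stage III.2 — burden on franchisor; standard: a substantially-more-likely showing (weight is at least 77).
    (j): 77 ≥ 77 [met]
  The franchisor carries Stage III.2; the franchisee now bears the burden.
Stage III.3 — burden on franchisee; standard: a preponderance (weight is at least 52).
    (k): 53 ≥ 52 [met]
    (l): 72 − 17 = 55 ≥ 52 [met]
  All elements met at the final stage.
All stages carried — the franchisee prevails on this issue.
Per-issue: Issue I → franchisee; Issue II → franchisee; Issue III → franchisee. The franchisee must prevail on every issue; overall, the franchisee prevails.

franchisee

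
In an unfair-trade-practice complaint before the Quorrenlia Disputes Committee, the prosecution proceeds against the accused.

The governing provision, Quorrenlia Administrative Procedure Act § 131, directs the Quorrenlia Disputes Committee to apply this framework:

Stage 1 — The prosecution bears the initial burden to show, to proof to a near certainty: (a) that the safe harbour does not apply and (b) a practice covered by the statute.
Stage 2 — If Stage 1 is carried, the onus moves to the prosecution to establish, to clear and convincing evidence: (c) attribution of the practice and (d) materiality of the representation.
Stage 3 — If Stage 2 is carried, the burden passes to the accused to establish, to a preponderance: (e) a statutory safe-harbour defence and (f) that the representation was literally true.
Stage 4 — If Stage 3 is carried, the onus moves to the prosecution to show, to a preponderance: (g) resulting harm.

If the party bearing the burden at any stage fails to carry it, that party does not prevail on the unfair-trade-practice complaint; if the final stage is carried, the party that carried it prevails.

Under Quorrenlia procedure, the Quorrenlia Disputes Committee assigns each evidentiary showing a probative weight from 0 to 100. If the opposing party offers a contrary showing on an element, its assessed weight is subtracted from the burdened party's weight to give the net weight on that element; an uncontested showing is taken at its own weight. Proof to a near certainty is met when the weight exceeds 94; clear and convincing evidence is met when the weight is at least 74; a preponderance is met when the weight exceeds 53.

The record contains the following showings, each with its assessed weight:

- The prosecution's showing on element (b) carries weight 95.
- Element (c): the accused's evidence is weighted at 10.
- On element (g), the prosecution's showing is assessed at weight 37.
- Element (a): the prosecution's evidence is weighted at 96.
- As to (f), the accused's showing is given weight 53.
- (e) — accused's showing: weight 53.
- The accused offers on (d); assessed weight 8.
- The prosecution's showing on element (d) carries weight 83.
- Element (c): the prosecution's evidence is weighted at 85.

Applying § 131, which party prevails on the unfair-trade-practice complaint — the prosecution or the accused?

At Stage 1 the prosecution must meet proof to a near certainty (weight exceeds 94): on (a) the weight is 96, > 94, so (a) meets the standard; on (b) the weight is 95, > 94, so (b) meets the standard.
  Stage 1 carried; the burden remains with the prosecution.
At Stage 2 the prosecution must meet clear and convincing evidence (weight is at least 74): on (c) the weight is 85 less the opposing 10 gives net 75, which does reach 74, so (c) meets the standard; on (d) the weight is 83 less the opposing 8 gives net 75, which does reach 74, so (d) meets the standard.
  All elements met. The burden passes to the accused.
At Stage 3 the accused must meet a preponderance (weight exceeds 53): on (e) the weight is 53, which does not exceed 53, so (e) does not meet the standard; on (f) the weight is 53, ≤ 53, so (f) does not meet the standard.
  Stage 3 not carried; the accused fails its burden.
So the prosecution prevails.

prosecution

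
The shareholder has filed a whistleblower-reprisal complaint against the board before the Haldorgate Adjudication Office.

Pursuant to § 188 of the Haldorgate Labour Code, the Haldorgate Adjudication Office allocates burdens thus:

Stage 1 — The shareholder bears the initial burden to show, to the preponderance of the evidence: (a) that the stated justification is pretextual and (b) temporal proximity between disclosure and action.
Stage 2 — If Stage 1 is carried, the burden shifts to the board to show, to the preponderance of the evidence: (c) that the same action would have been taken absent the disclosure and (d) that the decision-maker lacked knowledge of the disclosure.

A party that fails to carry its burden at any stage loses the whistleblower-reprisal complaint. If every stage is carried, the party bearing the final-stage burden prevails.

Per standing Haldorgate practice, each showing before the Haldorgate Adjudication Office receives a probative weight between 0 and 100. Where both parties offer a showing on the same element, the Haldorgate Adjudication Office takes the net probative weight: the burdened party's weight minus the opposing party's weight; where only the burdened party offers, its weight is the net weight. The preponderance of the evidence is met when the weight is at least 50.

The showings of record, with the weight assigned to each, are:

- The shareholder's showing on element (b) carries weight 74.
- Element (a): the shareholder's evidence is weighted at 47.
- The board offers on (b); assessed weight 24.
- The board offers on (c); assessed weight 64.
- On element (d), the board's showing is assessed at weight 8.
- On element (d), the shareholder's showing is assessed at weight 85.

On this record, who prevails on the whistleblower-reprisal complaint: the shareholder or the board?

Stage 1 — burden on shareholder; standard: the preponderance of the evidence (weight is at least 50).
    (a): 47 < 50 [not met]
    (b): 74 − 24 = 50 ≥ 50 [met]
  Not every element is met, so the shareholder fails to carry Stage 1.
So the board prevails.

board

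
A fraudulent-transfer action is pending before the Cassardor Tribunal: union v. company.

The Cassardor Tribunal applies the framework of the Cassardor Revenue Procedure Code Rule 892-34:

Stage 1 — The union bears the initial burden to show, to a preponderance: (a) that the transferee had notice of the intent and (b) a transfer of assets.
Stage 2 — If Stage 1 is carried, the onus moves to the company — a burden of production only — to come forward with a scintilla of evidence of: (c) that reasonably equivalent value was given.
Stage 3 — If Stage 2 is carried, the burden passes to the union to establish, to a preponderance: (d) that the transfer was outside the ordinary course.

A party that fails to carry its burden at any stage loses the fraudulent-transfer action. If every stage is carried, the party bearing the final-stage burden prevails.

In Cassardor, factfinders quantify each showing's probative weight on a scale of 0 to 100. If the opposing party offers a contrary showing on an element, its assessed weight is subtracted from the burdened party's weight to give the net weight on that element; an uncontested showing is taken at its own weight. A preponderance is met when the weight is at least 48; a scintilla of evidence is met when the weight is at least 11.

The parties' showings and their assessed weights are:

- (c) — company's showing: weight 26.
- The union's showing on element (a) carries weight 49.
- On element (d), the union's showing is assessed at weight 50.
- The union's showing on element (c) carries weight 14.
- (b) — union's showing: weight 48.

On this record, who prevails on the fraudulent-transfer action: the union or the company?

union

Stage 1 — burden on union; standard: a preponderance (weight is at least 48).
    (a): 49 ≥ 48 [met]
    (b): 48 ≥ 48 [met]
  All elements met. The burden passes to the company.
Stage 2 — burden on company; standard: a scintilla of evidence (weight is at least 11).
    (c): 26 − 14 = 12 ≥ 11 [met]
  The company carries Stage 2; the union now bears the burden.
Stage 3 — burden on union; standard: a preponderance (weight is at least 48).
    (d): 50 ≥ 48 [met]
  Stage 3 carried; the final stage is satisfied.
With every stage satisfied, the union prevails.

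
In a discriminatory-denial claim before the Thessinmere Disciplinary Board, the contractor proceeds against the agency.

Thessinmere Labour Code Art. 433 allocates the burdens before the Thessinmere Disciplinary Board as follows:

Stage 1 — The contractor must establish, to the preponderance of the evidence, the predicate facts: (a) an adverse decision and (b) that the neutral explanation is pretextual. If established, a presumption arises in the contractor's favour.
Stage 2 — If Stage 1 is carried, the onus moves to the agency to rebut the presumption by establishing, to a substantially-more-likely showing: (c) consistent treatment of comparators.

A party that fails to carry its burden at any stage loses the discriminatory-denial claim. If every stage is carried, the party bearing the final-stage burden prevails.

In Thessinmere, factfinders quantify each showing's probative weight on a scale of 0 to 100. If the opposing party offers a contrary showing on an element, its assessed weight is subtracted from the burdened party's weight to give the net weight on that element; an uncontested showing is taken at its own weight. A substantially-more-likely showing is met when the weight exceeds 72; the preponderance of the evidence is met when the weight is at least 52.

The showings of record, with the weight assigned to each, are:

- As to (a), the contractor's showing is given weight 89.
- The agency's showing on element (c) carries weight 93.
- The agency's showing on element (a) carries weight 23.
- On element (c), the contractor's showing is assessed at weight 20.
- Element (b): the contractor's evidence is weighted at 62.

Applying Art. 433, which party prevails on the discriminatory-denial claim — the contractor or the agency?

agency

Stage 1 — burden on contractor; standard: the preponderance of the evidence (weight is at least 52).
    (a): 89 − 23 = 66 ≥ 52 [met]
    (b): 62 ≥ 52 [met]
  All elements met. The burden passes to the agency.
Stage 2 — burden on agency; standard: a substantially-more-likely showing (weight exceeds 72).
    (c): 93 − 20 = 73 > 72 [met]
  All elements met at the final stage.
Every stage carried; the agency prevails.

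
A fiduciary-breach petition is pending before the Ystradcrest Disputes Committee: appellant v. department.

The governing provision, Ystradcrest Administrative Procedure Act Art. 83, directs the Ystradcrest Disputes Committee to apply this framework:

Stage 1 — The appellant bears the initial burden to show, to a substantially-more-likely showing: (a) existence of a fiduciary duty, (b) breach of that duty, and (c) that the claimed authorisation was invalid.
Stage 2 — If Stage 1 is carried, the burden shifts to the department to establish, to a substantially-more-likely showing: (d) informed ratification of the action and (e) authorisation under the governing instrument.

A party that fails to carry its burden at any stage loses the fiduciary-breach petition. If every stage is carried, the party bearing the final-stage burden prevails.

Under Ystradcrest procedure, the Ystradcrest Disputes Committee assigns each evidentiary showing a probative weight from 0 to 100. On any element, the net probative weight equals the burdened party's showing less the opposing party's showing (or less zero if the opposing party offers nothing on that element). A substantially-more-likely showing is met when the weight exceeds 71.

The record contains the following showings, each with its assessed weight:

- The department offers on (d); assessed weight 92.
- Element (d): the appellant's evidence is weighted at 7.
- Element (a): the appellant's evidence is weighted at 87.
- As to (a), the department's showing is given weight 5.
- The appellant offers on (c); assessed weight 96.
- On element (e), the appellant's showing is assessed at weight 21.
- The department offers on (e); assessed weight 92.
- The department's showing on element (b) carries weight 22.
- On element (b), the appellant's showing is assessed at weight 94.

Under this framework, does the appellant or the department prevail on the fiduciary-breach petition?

Stage 1 (appellant, a substantially-more-likely showing, weight exceeds 71): (a) net 87−5=82 > 71 — meets; (b) net 94−22=72 > 71 — meets; (c) 96 > 71 — meets.
  All elements met. The burden passes to the department.
Stage 2 (department, a substantially-more-likely showing, weight exceeds 71): (d) net 92−7=85 > 71 — meets; (e) net 92−21=71 ≤ 71 — fails.
  Stage 2 not carried; the department fails its burden.
The appellant prevails.

appellant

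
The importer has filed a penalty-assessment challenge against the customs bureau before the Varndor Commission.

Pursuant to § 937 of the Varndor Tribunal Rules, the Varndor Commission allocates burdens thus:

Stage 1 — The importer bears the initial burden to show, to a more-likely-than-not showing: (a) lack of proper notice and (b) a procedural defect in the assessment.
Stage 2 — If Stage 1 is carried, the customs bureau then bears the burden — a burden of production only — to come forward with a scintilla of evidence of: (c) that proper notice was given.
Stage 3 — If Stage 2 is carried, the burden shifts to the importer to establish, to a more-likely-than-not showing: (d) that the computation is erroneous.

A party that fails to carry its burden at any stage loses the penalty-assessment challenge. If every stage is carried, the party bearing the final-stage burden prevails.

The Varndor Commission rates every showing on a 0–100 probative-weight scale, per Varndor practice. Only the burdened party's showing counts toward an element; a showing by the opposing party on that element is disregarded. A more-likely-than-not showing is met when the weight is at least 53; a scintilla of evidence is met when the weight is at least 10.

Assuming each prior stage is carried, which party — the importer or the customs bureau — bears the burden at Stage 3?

importer

Stage 3's rule assigns the burden to the importer (to a more-likely-than-not showing).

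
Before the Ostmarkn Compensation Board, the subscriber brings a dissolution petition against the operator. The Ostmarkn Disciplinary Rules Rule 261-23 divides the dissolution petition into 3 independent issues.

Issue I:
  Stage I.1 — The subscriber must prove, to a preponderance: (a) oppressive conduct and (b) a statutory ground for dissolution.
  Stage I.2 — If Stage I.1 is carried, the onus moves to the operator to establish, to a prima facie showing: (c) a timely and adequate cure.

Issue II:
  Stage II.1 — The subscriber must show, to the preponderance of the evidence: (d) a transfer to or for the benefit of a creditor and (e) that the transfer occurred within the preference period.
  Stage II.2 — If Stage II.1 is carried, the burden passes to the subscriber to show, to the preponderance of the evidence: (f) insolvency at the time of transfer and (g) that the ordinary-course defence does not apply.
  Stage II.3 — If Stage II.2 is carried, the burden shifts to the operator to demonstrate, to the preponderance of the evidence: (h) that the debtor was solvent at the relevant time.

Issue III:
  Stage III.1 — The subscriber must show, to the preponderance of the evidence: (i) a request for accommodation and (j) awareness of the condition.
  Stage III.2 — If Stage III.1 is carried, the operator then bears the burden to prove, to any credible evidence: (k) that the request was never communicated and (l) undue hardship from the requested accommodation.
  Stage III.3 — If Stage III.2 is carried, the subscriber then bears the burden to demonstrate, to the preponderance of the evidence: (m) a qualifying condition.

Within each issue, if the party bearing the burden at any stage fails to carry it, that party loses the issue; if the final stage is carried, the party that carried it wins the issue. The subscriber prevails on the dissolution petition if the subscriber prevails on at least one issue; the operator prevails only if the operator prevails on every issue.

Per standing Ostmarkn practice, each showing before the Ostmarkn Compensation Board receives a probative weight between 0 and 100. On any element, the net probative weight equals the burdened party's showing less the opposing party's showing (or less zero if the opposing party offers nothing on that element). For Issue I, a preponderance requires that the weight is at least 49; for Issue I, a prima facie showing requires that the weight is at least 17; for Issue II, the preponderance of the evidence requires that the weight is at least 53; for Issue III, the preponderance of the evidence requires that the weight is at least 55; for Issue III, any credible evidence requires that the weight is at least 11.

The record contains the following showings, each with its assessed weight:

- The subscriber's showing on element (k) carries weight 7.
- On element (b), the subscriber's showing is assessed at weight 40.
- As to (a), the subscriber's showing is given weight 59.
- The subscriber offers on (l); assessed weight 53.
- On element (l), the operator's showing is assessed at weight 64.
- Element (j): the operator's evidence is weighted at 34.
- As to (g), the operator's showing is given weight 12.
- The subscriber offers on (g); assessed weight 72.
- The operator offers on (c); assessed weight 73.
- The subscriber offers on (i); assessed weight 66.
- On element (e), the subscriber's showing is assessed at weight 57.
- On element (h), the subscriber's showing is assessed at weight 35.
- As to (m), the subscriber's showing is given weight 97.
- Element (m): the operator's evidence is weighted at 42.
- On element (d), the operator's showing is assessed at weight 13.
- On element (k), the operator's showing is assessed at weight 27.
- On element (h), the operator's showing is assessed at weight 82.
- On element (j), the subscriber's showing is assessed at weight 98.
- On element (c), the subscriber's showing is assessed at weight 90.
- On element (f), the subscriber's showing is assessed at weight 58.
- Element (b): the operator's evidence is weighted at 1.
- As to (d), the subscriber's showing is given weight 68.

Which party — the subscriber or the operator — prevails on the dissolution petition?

— Issue I —
At Stage I.1 the subscriber must meet a preponderance (weight is at least 49): on (a) the weight is 59, ≥ 49, so (a) meets the standard; on (b) the weight is 40 less the opposing 1 gives net 39, which does not reach 49, so (b) does not meet the standard.
  The subscriber does not carry Stage I.1.
The operator prevails on this issue.
— Issue II —
At Stage II.1 the subscriber must meet the preponderance of the evidence (weight is at least 53): on (d) the weight is 68 less the opposing 13 gives net 55, which does reach 53, so (d) meets the standard; on (e) the weight is 57, ≥ 53, so (e) meets the standard.
  All elements met. The subscriber retains the burden for Stage II.2.
At Stage II.2 the subscriber must meet the preponderance of the evidence (weight is at least 53): on (f) the weight is 58, ≥ 53, so (f) meets the standard; on (g) the weight is 72 less the opposing 12 gives net 60, which does reach 53, so (g) meets the standard.
  Stage II.2 is satisfied; the onus moves to the operator.
At Stage II.3 the operator must meet the preponderance of the evidence (weight is at least 53): on (h) the weight is 82 less the opposing 35 gives net 47, < 53, so (h) does not meet the standard.
  The operator does not carry Stage II.3.
The subscriber prevails on this issue.
— Issue III —
Stage III.1 — burden on subscriber; standard: the preponderance of the evidence (weight is at least 55).
    (i): 66 ≥ 55 [met]
    (j): 98 − 34 = 64 ≥ 55 [met]
  The subscriber carries Stage III.1; the operator now bears the burden.
Stage III.2 — burden on operator; standard: any credible evidence (weight is at least 11).
    (k): 27 − 7 = 20 ≥ 11 [met]
    (l): 64 − 53 = 11 ≥ 11 [met]
  All elements met. The burden passes to the subscriber.
Stage III.3 — burden on subscriber; standard: the preponderance of the evidence (weight is at least 55).
    (m): 97 − 42 = 55 ≥ 55 [met]
  All elements met at the final stage.
With every stage satisfied, the subscriber prevails on this issue.
Per-issue: Issue I → operator; Issue II → subscriber; Issue III → subscriber. The subscriber must prevail on at least one issue; overall, the subscriber prevails.

subscriber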